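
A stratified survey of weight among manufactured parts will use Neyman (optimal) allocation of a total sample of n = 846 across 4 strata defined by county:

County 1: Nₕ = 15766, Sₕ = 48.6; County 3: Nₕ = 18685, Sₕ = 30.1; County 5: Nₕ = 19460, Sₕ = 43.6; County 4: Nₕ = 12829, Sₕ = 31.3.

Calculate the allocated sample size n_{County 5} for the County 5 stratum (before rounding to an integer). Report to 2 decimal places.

278.36

Neyman allocation: nₕ = n·NₕSₕ / Σⱼ NⱼSⱼ.
Σ NⱼSⱼ = 15766·48.6 + 18685·30.1 + 19460·43.6 + 12829·31.3 = 2.5786498 × 10^6.
n_{County 5} = 846·19460·43.6 / (2.5786498 × 10^6) = 278.36.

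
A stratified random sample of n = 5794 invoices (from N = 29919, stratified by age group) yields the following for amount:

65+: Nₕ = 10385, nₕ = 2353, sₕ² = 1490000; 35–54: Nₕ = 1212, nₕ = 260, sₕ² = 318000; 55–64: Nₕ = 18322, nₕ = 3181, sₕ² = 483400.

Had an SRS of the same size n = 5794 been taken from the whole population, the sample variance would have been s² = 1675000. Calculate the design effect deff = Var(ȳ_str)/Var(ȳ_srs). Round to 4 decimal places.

Var(ȳ_str) = Σ Wₕ²(1−fₕ)sₕ²/nₕ with Wₕ = Nₕ/29919:
  65+: (10385/29919)²·(1−2353/10385)·1490000/2353 = 59.006573
  35–54: (1212/29919)²·(1−260/1212)·318000/260 = 1.5765189
  55–64: (18322/29919)²·(1−3181/18322)·483400/3181 = 47.095159
  → Var(ȳ_str) = 107.67825.
Var(ȳ_srs) = (1 − 5794/29919)·1675000/5794 = 233.10767.
deff = 107.67825 / 233.10767 = 0.4619.

0.4619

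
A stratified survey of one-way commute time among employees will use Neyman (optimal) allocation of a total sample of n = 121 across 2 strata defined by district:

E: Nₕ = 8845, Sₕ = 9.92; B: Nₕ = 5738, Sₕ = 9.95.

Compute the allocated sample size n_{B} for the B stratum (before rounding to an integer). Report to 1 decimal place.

47.7

Neyman allocation: nₕ = n·NₕSₕ / Σⱼ NⱼSⱼ.
Σ NⱼSⱼ = 8845·9.92 + 5738·9.95 = 144835.5.
n_{B} = 121·5738·9.95 / 144835.5 = 47.7.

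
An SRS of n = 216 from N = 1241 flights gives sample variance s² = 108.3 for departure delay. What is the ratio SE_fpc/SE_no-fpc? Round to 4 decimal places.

f = n/N = 216/1241 = 0.17405318.
SE_no-fpc = √(s²/n) = 0.70808819; SE_fpc = √((1−f)s²/n) = 0.64352199.
Ratio = √(1−f) = 0.90881616.

0.9088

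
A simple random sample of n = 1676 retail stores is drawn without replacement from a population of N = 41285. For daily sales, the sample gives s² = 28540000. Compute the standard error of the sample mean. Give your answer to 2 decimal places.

Under SRS without replacement, Var(ȳ) = (1 − f)·s²/n with f = n/N = 1676/41285 = 0.04059586.
Var(ȳ) = (1 − 0.04059586)·28540000/1676 = 0.95940414·17028.64 = 16337.347.
SE(ȳ) = √(16337.347) = 127.82.

127.82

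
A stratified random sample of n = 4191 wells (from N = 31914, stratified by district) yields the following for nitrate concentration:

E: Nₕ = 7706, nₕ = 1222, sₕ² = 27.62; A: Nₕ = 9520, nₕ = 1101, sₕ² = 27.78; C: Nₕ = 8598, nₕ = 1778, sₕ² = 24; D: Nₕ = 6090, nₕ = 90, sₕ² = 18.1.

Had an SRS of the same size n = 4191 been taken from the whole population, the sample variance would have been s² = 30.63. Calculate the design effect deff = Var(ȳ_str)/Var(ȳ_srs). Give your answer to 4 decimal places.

Var(ȳ_str) = Σ Wₕ²(1−fₕ)sₕ²/nₕ with Wₕ = Nₕ/31914:
  E: (7706/31914)²·(1−1222/7706)·27.62/1222 = 0.0011088224
  A: (9520/31914)²·(1−1101/9520)·27.78/1101 = 0.0019855458
  C: (8598/31914)²·(1−1778/8598)·24/1778 = 7.7713921 × 10^-4
  D: (6090/31914)²·(1−90/6090)·18.1/90 = 0.0072150962
  → Var(ȳ_str) = 0.011086604.
Var(ȳ_srs) = (1 − 4191/31914)·30.63/4191 = 0.0063487514.
deff = 0.011086604 / 0.0063487514 = 1.7463.

1.7463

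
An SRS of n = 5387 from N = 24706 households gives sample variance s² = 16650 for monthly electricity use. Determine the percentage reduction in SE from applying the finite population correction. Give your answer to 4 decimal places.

11.5717

f = n/N = 5387/24706 = 0.21804420.
SE_no-fpc = √(s²/n) = 1.7580598; SE_fpc = √((1−f)s²/n) = 1.5546217.
Ratio = √(1−f) = 0.88428265. Reduction = 100·(1 − 0.88428265) = 11.5717%.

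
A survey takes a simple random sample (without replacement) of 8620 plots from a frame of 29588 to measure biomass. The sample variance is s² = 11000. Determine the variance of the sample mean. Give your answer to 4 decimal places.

Under SRS without replacement, Var(ȳ) = (1 − f)·s²/n with f = n/N = 8620/29588 = 0.29133432.
Var(ȳ) = (1 − 0.29133432)·11000/8620 = 0.70866568·1.2761021 = 0.90432975.

0.9043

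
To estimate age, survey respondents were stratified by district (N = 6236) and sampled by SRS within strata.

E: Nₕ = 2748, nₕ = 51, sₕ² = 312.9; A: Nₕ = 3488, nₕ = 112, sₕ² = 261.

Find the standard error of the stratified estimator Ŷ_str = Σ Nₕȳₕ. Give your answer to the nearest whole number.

8539

Var(Ŷ_str) = Σₕ Nₕ²(1 − fₕ)sₕ²/nₕ.
E: 2748²·(1 − 51/2748)·312.9/51 = 4.5470849 × 10^7.
A: 3488²·(1 − 112/3488)·261/112 = 2.7441093 × 10^7.
Sum = 7.2911942 × 10^7.
SE = √(7.2911942 × 10^7) = 8539.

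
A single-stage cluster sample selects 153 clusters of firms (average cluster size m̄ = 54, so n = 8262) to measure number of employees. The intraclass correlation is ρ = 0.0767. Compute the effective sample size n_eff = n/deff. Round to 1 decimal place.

deff = 1 + (54 − 1)·0.0767 = 1 + 4.0651 = 5.0651.
n_eff = 8262 / 5.0651 = 1631.2.

1631.2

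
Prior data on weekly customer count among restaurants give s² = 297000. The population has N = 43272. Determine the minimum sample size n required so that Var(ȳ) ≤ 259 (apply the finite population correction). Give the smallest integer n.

Without fpc, n₀ = s²/D = 297000/259 = 1146.7181.
With fpc, (1 − n/N)·s²/n ≤ D requires n ≥ n₀/(1 + n₀/N) = 1146.7181/(1 + 1146.7181/43272) = 1117.1143.
Rounding up, n = 1118.

1118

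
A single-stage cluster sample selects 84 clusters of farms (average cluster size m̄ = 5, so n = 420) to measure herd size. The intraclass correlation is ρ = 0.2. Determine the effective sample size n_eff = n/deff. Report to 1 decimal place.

233.3

deff = 1 + (5 − 1)·0.2 = 1 + 0.8 = 1.8.
n_eff = 420 / 1.8 = 233.3.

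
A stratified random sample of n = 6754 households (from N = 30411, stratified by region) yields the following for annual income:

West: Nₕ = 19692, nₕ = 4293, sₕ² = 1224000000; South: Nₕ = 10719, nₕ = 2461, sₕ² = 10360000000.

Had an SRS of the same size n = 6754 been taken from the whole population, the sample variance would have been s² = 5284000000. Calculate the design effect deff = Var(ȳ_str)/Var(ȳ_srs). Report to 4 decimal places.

0.8156

Var(ȳ_str) = Σ Wₕ²(1−fₕ)sₕ²/nₕ with Wₕ = Nₕ/30411:
  West: (19692/30411)²·(1−4293/19692)·1224000000/4293 = 93484.901
  South: (10719/30411)²·(1−2461/10719)·10360000000/2461 = 402917.28
  → Var(ȳ_str) = 496402.18.
Var(ȳ_srs) = (1 − 6754/30411)·5284000000/6754 = 608598.28.
deff = 496402.18 / 608598.28 = 0.8156.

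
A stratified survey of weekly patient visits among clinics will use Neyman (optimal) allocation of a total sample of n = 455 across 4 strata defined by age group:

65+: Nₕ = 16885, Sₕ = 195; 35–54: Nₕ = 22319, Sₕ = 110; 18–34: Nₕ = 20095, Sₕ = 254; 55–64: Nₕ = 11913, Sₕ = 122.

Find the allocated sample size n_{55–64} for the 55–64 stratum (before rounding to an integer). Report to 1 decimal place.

Neyman allocation: nₕ = n·NₕSₕ / Σⱼ NⱼSⱼ.
Σ NⱼSⱼ = 16885·195 + 22319·110 + 20095·254 + 11913·122 = 1.2305181 × 10^7.
n_{55–64} = 455·11913·122 / (1.2305181 × 10^7) = 53.7.

53.7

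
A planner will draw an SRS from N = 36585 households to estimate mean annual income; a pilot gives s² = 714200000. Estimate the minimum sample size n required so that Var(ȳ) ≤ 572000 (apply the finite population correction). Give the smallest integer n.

Without fpc, n₀ = s²/D = 714200000/572000 = 1248.6014.
With fpc, (1 − n/N)·s²/n ≤ D requires n ≥ n₀/(1 + n₀/N) = 1248.6014/(1 + 1248.6014/36585) = 1207.3945.
Rounding up, n = 1208.

1208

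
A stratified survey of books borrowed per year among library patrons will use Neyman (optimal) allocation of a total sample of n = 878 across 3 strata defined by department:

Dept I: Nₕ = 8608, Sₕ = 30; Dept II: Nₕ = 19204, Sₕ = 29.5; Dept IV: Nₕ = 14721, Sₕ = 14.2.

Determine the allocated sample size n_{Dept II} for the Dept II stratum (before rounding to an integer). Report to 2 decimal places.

481.14

Neyman allocation: nₕ = n·NₕSₕ / Σⱼ NⱼSⱼ.
Σ NⱼSⱼ = 8608·30 + 19204·29.5 + 14721·14.2 = 1.0337962 × 10^6.
n_{Dept II} = 878·19204·29.5 / (1.0337962 × 10^6) = 481.14.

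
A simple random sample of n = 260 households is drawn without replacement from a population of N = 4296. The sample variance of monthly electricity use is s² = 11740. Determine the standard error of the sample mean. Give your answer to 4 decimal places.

6.5131

Under SRS without replacement, Var(ȳ) = (1 − f)·s²/n with f = n/N = 260/4296 = 0.06052142.
Var(ȳ) = (1 − 0.06052142)·11740/260 = 0.93947858·45.153846 = 42.421071.
SE(ȳ) = √(42.421071) = 6.5131.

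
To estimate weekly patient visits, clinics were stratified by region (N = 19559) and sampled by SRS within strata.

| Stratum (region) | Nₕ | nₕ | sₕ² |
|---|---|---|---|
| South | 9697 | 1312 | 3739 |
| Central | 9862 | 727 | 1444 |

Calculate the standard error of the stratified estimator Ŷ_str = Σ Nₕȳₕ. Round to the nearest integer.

20265

Var(Ŷ_str) = Σₕ Nₕ²(1 − fₕ)sₕ²/nₕ.
South: 9697²·(1 − 1312/9697)·3739/1312 = 2.3171924 × 10^8.
Central: 9862²·(1 − 727/9862)·1444/727 = 1.7893955 × 10^8.
Sum = 4.1065879 × 10^8.
SE = √(4.1065879 × 10^8) = 20265.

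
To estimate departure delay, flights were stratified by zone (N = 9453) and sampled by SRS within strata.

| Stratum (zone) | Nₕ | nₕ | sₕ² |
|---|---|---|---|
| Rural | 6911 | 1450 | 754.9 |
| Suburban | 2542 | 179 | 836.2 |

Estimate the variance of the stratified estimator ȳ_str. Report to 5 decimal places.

Var(ȳ_str) = Σₕ Wₕ²(1 − fₕ)sₕ²/nₕ with Wₕ = Nₕ/N, N = 9453.
Rural: Wₕ = 0.73109066; term = 0.73109066²·(1 − 0.20981045)·754.9/1450 = 0.21988478.
Suburban: Wₕ = 0.26890934; term = 0.26890934²·(1 − 0.07041699)·836.2/179 = 0.31401984.
Sum = 0.53390462.

0.53390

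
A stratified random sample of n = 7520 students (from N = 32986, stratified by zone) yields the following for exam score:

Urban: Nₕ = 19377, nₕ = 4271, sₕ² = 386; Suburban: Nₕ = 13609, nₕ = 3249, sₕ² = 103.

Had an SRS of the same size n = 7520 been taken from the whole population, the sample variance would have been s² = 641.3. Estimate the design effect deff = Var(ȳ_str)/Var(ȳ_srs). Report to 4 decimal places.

Var(ȳ_str) = Σ Wₕ²(1−fₕ)sₕ²/nₕ with Wₕ = Nₕ/32986:
  Urban: (19377/32986)²·(1−4271/19377)·386/4271 = 0.02431277
  Suburban: (13609/32986)²·(1−3249/13609)·103/3249 = 0.0041078462
  → Var(ȳ_str) = 0.028420616.
Var(ȳ_srs) = (1 − 7520/32986)·641.3/7520 = 0.065837674.
deff = 0.028420616 / 0.065837674 = 0.4317.

0.4317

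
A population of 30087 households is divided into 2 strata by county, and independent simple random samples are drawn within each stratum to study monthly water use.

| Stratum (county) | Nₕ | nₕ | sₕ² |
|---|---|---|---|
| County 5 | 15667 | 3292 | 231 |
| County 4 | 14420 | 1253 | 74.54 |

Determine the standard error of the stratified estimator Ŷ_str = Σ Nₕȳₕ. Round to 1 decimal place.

4990.0

Var(Ŷ_str) = Σₕ Nₕ²(1 − fₕ)sₕ²/nₕ.
County 5: 15667²·(1 − 3292/15667)·231/3292 = 1.3604519 × 10^7.
County 4: 14420²·(1 − 1253/14420)·74.54/1253 = 1.1295109 × 10^7.
Sum = 2.4899628 × 10^7.
SE = √(2.4899628 × 10^7) = 4990.0.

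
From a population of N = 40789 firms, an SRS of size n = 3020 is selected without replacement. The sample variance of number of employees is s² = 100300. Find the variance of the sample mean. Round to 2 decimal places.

Under SRS without replacement, Var(ȳ) = (1 − f)·s²/n with f = n/N = 3020/40789 = 0.07403957.
Var(ȳ) = (1 − 0.07403957)·100300/3020 = 0.92596043·33.211921 = 30.752924.

30.75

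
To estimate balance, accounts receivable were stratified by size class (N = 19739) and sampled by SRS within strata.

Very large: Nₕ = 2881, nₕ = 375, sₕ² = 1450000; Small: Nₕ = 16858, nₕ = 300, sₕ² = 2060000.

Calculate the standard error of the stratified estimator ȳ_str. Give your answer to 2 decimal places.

Var(ȳ_str) = Σₕ Wₕ²(1 − fₕ)sₕ²/nₕ with Wₕ = Nₕ/N, N = 19739.
Very large: Wₕ = 0.14595471; term = 0.14595471²·(1 − 0.13016314)·1450000/375 = 71.649104.
Small: Wₕ = 0.85404529; term = 0.85404529²·(1 − 0.01779571)·2060000/300 = 4919.3713.
Sum = 4991.0204.
SE = √(4991.0204) = 70.65.

70.65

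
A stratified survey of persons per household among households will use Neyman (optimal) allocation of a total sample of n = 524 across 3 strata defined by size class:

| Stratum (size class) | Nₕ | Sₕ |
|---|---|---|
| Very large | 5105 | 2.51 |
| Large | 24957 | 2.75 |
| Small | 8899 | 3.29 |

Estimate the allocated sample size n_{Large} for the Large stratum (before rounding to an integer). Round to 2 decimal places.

Neyman allocation: nₕ = n·NₕSₕ / Σⱼ NⱼSⱼ.
Σ NⱼSⱼ = 5105·2.51 + 24957·2.75 + 8899·3.29 = 110723.01.
n_{Large} = 524·24957·2.75 / 110723.01 = 324.80.

324.80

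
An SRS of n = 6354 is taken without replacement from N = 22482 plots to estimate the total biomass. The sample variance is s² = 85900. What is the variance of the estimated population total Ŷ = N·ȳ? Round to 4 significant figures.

Var(Ŷ) = N²·Var(ȳ) = N²·(1 − n/N)·s²/n.
f = 6354/22482 = 0.28262610; Var(ȳ) = 0.71737390·85900/6354 = 9.6982087.
Var(Ŷ) = 22482² · 9.6982087 = 4.9018657 × 10^9.

4.902 × 10^9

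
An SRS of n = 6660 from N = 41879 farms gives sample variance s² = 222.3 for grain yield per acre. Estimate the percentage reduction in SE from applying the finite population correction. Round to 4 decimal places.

f = n/N = 6660/41879 = 0.15902959.
SE_no-fpc = √(s²/n) = 0.18269751; SE_fpc = √((1−f)s²/n) = 0.16754172.
Ratio = √(1−f) = 0.91704439. Reduction = 100·(1 − 0.91704439) = 8.2956%.

8.2956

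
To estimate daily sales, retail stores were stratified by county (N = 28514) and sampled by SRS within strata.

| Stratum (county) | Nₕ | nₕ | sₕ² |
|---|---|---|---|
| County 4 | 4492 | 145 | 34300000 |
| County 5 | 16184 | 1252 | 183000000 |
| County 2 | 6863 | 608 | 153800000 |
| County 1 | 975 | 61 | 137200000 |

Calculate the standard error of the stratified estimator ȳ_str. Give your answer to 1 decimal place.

Var(ȳ_str) = Σₕ Wₕ²(1 − fₕ)sₕ²/nₕ with Wₕ = Nₕ/N, N = 28514.
County 4: Wₕ = 0.15753665; term = 0.15753665²·(1 − 0.03227961)·34300000/145 = 5681.1887.
County 5: Wₕ = 0.56758084; term = 0.56758084²·(1 − 0.07736036)·183000000/1252 = 43444.452.
County 2: Wₕ = 0.24068878; term = 0.24068878²·(1 − 0.08859100)·153800000/608 = 13356.042.
County 1: Wₕ = 0.03419373; term = 0.03419373²·(1 − 0.06256410)·137200000/61 = 2465.2377.
Sum = 64946.92.
SE = √(64946.92) = 254.8.

254.8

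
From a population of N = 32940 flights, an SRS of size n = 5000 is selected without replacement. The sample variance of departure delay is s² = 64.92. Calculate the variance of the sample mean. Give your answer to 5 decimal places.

0.01101

Under SRS without replacement, Var(ȳ) = (1 − f)·s²/n with f = n/N = 5000/32940 = 0.15179114.
Var(ȳ) = (1 − 0.15179114)·64.92/5000 = 0.84820886·0.012984 = 0.011013144.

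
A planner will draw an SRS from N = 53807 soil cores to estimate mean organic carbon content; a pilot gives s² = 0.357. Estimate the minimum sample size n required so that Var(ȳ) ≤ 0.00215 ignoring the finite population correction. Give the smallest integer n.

167

Without fpc, n₀ = s²/D = 0.357/0.00215 = 166.0465.
Rounding up, n = 167.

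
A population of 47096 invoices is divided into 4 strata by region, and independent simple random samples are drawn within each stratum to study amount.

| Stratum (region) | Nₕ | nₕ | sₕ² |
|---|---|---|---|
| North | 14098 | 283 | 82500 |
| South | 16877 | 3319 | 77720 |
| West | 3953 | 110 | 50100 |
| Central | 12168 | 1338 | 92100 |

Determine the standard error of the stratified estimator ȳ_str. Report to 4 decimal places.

Var(ȳ_str) = Σₕ Wₕ²(1 − fₕ)sₕ²/nₕ with Wₕ = Nₕ/N, N = 47096.
North: Wₕ = 0.29934602; term = 0.29934602²·(1 − 0.02007377)·82500/283 = 25.598108.
South: Wₕ = 0.35835315; term = 0.35835315²·(1 − 0.19665817)·77720/3319 = 2.4157299.
West: Wₕ = 0.08393494; term = 0.08393494²·(1 − 0.02782697)·50100/110 = 3.1194225.
Central: Wₕ = 0.25836589; term = 0.25836589²·(1 − 0.10996055)·92100/1338 = 4.0896216.
Sum = 35.222882.
SE = √(35.222882) = 5.9349.

5.9349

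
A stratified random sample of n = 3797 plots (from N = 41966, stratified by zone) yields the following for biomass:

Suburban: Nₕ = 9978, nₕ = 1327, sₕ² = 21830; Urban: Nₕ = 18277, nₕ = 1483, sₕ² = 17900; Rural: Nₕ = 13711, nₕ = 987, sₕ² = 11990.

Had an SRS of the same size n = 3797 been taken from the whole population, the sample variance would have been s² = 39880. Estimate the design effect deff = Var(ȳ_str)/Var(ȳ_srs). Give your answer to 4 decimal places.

0.4306

Var(ȳ_str) = Σ Wₕ²(1−fₕ)sₕ²/nₕ with Wₕ = Nₕ/41966:
  Suburban: (9978/41966)²·(1−1327/9978)·21830/1327 = 0.80630151
  Urban: (18277/41966)²·(1−1483/18277)·17900/1483 = 2.1036612
  Rural: (13711/41966)²·(1−987/13711)·11990/987 = 1.2033714
  → Var(ȳ_str) = 4.1133341.
Var(ȳ_srs) = (1 − 3797/41966)·39880/3797 = 9.5527356.
deff = 4.1133341 / 9.5527356 = 0.4306.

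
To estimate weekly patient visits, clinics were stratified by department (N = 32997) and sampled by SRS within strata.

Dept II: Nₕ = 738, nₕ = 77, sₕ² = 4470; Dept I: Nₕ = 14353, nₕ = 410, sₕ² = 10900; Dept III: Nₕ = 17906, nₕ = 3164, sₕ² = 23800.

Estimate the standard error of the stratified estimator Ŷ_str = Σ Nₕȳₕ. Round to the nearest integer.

85641

Var(Ŷ_str) = Σₕ Nₕ²(1 − fₕ)sₕ²/nₕ.
Dept II: 738²·(1 − 77/738)·4470/77 = 2.8318785 × 10^7.
Dept I: 14353²·(1 − 410/14353)·10900/410 = 5.3203665 × 10^9.
Dept III: 17906²·(1 − 3164/17906)·23800/3164 = 1.9856169 × 10^9.
Sum = 7.3343022 × 10^9.
SE = √(7.3343022 × 10^9) = 85641.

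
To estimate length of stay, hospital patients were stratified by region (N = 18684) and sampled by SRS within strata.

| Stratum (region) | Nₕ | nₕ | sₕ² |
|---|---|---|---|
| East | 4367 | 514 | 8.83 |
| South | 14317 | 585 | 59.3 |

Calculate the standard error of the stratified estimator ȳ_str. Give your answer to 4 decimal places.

0.2407

Var(ȳ_str) = Σₕ Wₕ²(1 − fₕ)sₕ²/nₕ with Wₕ = Nₕ/N, N = 18684.
East: Wₕ = 0.23372939; term = 0.23372939²·(1 − 0.11770094)·8.83/514 = 8.2801855 × 10^-4.
South: Wₕ = 0.76627061; term = 0.76627061²·(1 − 0.04086052)·59.3/585 = 0.057088013.
Sum = 0.057916032.
SE = √(0.057916032) = 0.2407.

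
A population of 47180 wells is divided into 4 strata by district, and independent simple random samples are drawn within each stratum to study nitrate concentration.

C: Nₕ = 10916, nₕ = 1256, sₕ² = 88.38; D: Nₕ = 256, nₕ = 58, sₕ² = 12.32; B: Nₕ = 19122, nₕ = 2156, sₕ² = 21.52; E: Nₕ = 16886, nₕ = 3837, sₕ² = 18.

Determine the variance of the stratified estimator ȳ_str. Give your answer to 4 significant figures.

Var(ȳ_str) = Σₕ Wₕ²(1 − fₕ)sₕ²/nₕ with Wₕ = Nₕ/N, N = 47180.
C: Wₕ = 0.23136922; term = 0.23136922²·(1 − 0.11506046)·88.38/1256 = 0.0033334131.
D: Wₕ = 0.00542603; term = 0.00542603²·(1 − 0.22656250)·12.32/58 = 4.8369544 × 10^-6.
B: Wₕ = 0.40529886; term = 0.40529886²·(1 − 0.11274971)·21.52/2156 = 0.0014547569.
E: Wₕ = 0.35790589; term = 0.35790589²·(1 − 0.22722966)·18/3837 = 4.6437502 × 10^-4.
Sum = 0.005257382.

0.005257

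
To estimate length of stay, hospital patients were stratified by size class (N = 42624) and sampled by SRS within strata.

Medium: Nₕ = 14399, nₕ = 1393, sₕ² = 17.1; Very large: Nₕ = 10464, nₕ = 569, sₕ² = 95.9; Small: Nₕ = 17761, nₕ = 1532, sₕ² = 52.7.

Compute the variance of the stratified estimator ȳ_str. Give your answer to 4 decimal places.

0.0163

Var(ȳ_str) = Σₕ Wₕ²(1 − fₕ)sₕ²/nₕ with Wₕ = Nₕ/N, N = 42624.
Medium: Wₕ = 0.33781438; term = 0.33781438²·(1 − 0.09674283)·17.1/1393 = 0.0012653558.
Very large: Wₕ = 0.24549550; term = 0.24549550²·(1 − 0.05437691)·95.9/569 = 0.0096053117.
Small: Wₕ = 0.41669013; term = 0.41669013²·(1 − 0.08625640)·52.7/1532 = 0.0054576115.
Sum = 0.016328279.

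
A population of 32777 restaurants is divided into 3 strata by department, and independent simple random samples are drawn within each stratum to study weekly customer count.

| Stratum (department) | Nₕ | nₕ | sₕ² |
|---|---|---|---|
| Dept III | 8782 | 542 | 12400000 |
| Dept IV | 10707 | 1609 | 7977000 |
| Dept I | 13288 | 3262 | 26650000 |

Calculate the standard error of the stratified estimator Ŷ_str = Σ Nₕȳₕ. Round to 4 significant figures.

1.796 × 10^6

Var(Ŷ_str) = Σₕ Nₕ²(1 − fₕ)sₕ²/nₕ.
Dept III: 8782²·(1 − 542/8782)·12400000/542 = 1.6555528 × 10^12.
Dept IV: 10707²·(1 − 1609/10707)·7977000/1609 = 4.8294457 × 10^11.
Dept I: 13288²·(1 − 3262/13288)·26650000/3262 = 1.0884302 × 10^12.
Sum = 3.2269276 × 10^12.
SE = √(3.2269276 × 10^12) = 1.796 × 10^6.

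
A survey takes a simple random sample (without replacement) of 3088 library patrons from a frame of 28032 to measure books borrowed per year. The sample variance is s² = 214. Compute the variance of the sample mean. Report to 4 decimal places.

0.0617

Under SRS without replacement, Var(ȳ) = (1 − f)·s²/n with f = n/N = 3088/28032 = 0.11015982.
Var(ȳ) = (1 − 0.11015982)·214/3088 = 0.88984018·0.069300518 = 0.061666386.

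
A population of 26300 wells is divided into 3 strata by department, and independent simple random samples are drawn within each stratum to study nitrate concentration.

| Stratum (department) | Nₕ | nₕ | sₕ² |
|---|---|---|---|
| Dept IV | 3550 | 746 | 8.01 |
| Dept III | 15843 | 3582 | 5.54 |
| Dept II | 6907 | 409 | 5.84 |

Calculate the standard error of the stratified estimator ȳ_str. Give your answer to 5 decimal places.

Var(ȳ_str) = Σₕ Wₕ²(1 − fₕ)sₕ²/nₕ with Wₕ = Nₕ/N, N = 26300.
Dept IV: Wₕ = 0.13498099; term = 0.13498099²·(1 − 0.21014085)·8.01/746 = 1.5452137 × 10^-4.
Dept III: Wₕ = 0.60239544; term = 0.60239544²·(1 − 0.22609354)·5.54/3582 = 4.3434617 × 10^-4.
Dept II: Wₕ = 0.26262357; term = 0.26262357²·(1 − 0.05921529)·5.84/409 = 9.265038 × 10^-4.
Sum = 0.0015153713.
SE = √(0.0015153713) = 0.03893.

0.03893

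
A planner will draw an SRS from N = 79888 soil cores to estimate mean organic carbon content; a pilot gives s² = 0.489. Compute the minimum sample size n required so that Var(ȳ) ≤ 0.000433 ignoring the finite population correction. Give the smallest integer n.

Without fpc, n₀ = s²/D = 0.489/0.000433 = 1129.3303.
Rounding up, n = 1130.

1130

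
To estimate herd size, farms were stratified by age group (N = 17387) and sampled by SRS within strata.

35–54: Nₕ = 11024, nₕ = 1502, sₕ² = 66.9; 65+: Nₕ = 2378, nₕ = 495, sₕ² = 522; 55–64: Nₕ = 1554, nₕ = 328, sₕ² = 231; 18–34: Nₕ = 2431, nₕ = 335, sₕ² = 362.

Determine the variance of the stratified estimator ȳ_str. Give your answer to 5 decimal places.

0.05374

Var(ȳ_str) = Σₕ Wₕ²(1 − fₕ)sₕ²/nₕ with Wₕ = Nₕ/N, N = 17387.
35–54: Wₕ = 0.63403692; term = 0.63403692²·(1 − 0.13624819)·66.9/1502 = 0.015465867.
65+: Wₕ = 0.13676885; term = 0.13676885²·(1 − 0.20815812)·522/495 = 0.015619897.
55–64: Wₕ = 0.08937712; term = 0.08937712²·(1 − 0.21106821)·231/328 = 0.0044384396.
18–34: Wₕ = 0.13981710; term = 0.13981710²·(1 − 0.13780337)·362/335 = 0.018213386.
Sum = 0.05373759.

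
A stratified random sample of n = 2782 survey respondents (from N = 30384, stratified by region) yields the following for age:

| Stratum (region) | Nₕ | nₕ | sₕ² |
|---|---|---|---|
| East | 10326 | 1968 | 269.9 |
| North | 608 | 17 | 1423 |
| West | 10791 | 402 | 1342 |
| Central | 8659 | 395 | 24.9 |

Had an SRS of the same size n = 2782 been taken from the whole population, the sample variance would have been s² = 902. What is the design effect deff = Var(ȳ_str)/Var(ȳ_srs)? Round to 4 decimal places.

Var(ȳ_str) = Σ Wₕ²(1−fₕ)sₕ²/nₕ with Wₕ = Nₕ/30384:
  East: (10326/30384)²·(1−1968/10326)·269.9/1968 = 0.012821014
  North: (608/30384)²·(1−17/608)·1423/17 = 0.032580455
  West: (10791/30384)²·(1−402/10791)·1342/402 = 0.40538904
  Central: (8659/30384)²·(1−395/8659)·24.9/395 = 0.0048861906
  → Var(ȳ_str) = 0.4556767.
Var(ȳ_srs) = (1 − 2782/30384)·902/2782 = 0.2945405.
deff = 0.4556767 / 0.2945405 = 1.5471.

1.5471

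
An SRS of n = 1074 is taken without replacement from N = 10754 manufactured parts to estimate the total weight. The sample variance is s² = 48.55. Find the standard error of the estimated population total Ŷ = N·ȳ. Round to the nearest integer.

Var(Ŷ) = N²·Var(ȳ) = N²·(1 − n/N)·s²/n.
f = 1074/10754 = 0.09986982; Var(ȳ) = 0.90013018·48.55/1074 = 0.040690242.
Var(Ŷ) = 10754² · 0.040690242 = 4.7057661 × 10^6.
SE(Ŷ) = √(4.7057661 × 10^6) = 2169.

2169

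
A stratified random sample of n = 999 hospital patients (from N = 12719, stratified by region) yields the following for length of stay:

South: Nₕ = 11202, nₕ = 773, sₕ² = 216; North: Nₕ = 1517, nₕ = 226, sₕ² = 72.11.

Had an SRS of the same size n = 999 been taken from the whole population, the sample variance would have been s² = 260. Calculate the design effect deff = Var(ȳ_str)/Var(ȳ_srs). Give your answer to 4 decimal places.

Var(ȳ_str) = Σ Wₕ²(1−fₕ)sₕ²/nₕ with Wₕ = Nₕ/12719:
  South: (11202/12719)²·(1−773/11202)·216/773 = 0.20179321
  North: (1517/12719)²·(1−226/1517)·72.11/226 = 0.0038627175
  → Var(ȳ_str) = 0.20565593.
Var(ȳ_srs) = (1 − 999/12719)·260/999 = 0.2398184.
deff = 0.20565593 / 0.2398184 = 0.8575.

0.8575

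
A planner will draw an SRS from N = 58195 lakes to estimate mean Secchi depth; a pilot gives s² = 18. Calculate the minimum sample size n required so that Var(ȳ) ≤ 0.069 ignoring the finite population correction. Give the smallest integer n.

261

Without fpc, n₀ = s²/D = 18/0.069 = 260.8696.
Rounding up, n = 261.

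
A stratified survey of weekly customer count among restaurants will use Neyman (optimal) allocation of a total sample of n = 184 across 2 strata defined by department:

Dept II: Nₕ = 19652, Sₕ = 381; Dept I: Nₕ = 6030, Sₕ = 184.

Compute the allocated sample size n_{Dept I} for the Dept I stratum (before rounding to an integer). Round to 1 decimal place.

Neyman allocation: nₕ = n·NₕSₕ / Σⱼ NⱼSⱼ.
Σ NⱼSⱼ = 19652·381 + 6030·184 = 8.596932 × 10^6.
n_{Dept I} = 184·6030·184 / (8.596932 × 10^6) = 23.7.

23.7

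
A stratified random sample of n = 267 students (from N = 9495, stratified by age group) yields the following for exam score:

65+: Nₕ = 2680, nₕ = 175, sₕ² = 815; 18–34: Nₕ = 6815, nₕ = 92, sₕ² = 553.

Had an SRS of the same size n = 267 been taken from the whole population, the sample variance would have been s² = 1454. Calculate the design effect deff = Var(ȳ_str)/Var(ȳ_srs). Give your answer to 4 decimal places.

0.6427

Var(ȳ_str) = Σ Wₕ²(1−fₕ)sₕ²/nₕ with Wₕ = Nₕ/9495:
  65+: (2680/9495)²·(1−175/2680)·815/175 = 0.34679446
  18–34: (6815/9495)²·(1−92/6815)·553/92 = 3.0547547
  → Var(ȳ_str) = 3.4015492.
Var(ȳ_srs) = (1 − 267/9495)·1454/267 = 5.2925597.
deff = 3.4015492 / 5.2925597 = 0.6427.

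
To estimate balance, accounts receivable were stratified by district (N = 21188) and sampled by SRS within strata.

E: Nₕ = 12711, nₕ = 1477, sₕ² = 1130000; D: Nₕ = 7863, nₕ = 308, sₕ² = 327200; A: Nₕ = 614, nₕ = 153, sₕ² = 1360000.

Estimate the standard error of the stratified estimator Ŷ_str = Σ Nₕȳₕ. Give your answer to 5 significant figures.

Var(Ŷ_str) = Σₕ Nₕ²(1 − fₕ)sₕ²/nₕ.
E: 12711²·(1 − 1477/12711)·1130000/1477 = 1.0924765 × 10^11.
D: 7863²·(1 − 308/7863)·327200/308 = 6.3108132 × 10^10.
A: 614²·(1 − 153/614)·1360000/153 = 2.5160356 × 10^9.
Sum = 1.7487182 × 10^11.
SE = √(1.7487182 × 10^11) = 418180.

418180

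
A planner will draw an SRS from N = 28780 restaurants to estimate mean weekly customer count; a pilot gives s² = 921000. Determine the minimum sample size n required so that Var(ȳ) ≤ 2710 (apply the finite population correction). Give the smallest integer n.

Without fpc, n₀ = s²/D = 921000/2710 = 339.8524.
With fpc, (1 − n/N)·s²/n ≤ D requires n ≥ n₀/(1 + n₀/N) = 339.8524/(1 + 339.8524/28780) = 335.8860.
Rounding up, n = 336.

336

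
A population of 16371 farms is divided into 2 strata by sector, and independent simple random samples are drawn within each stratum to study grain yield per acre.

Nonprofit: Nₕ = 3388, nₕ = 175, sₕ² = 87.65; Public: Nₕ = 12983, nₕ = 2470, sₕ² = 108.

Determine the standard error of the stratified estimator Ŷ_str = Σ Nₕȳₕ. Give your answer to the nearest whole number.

Var(Ŷ_str) = Σₕ Nₕ²(1 − fₕ)sₕ²/nₕ.
Nonprofit: 3388²·(1 − 175/3388)·87.65/175 = 5.4521526 × 10^6.
Public: 12983²·(1 − 2470/12983)·108/2470 = 5.967996 × 10^6.
Sum = 1.1420149 × 10^7.
SE = √(1.1420149 × 10^7) = 3379.

3379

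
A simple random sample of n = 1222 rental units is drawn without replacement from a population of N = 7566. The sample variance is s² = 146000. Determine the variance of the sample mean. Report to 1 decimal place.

Under SRS without replacement, Var(ȳ) = (1 − f)·s²/n with f = n/N = 1222/7566 = 0.16151203.
Var(ȳ) = (1 − 0.16151203)·146000/1222 = 0.83848797·119.47627 = 100.17941.

100.2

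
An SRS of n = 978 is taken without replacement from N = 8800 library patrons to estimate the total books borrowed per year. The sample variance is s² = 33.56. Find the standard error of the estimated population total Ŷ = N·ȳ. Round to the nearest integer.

Var(Ŷ) = N²·Var(ȳ) = N²·(1 − n/N)·s²/n.
f = 978/8800 = 0.11113636; Var(ȳ) = 0.88886364·33.56/978 = 0.030501292.
Var(Ŷ) = 8800² · 0.030501292 = 2.3620201 × 10^6.
SE(Ŷ) = √(2.3620201 × 10^6) = 1537.

1537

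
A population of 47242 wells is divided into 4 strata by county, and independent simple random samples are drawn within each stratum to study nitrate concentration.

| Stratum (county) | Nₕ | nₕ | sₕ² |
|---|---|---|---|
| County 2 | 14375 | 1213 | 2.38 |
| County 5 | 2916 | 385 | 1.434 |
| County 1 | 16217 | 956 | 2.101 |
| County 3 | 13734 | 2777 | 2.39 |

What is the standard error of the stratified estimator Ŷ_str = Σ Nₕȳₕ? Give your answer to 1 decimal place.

Var(Ŷ_str) = Σₕ Nₕ²(1 − fₕ)sₕ²/nₕ.
County 2: 14375²·(1 − 1213/14375)·2.38/1213 = 371232.42.
County 5: 2916²·(1 − 385/2916)·1.434/385 = 27489.579.
County 1: 16217²·(1 − 956/16217)·2.101/956 = 543903.27.
County 3: 13734²·(1 − 2777/13734)·2.39/2777 = 129512.21.
Sum = 1.0721375 × 10^6.
SE = √(1.0721375 × 10^6) = 1035.4.

1035.4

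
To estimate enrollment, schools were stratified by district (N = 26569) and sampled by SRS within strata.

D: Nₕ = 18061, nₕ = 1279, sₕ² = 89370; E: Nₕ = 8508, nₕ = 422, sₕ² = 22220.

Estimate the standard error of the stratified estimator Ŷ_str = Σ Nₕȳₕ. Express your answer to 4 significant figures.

157500

Var(Ŷ_str) = Σₕ Nₕ²(1 − fₕ)sₕ²/nₕ.
D: 18061²·(1 − 1279/18061)·89370/1279 = 2.1179062 × 10^10.
E: 8508²·(1 − 422/8508)·22220/422 = 3.6223701 × 10^9.
Sum = 2.4801432 × 10^10.
SE = √(2.4801432 × 10^10) = 157500.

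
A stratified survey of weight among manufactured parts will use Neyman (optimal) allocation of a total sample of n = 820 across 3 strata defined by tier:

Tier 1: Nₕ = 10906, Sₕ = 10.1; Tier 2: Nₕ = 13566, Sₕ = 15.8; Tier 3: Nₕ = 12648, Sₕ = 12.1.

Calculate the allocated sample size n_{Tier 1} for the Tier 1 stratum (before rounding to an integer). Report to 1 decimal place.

189.1

Neyman allocation: nₕ = n·NₕSₕ / Σⱼ NⱼSⱼ.
Σ NⱼSⱼ = 10906·10.1 + 13566·15.8 + 12648·12.1 = 477534.2.
n_{Tier 1} = 820·10906·10.1 / 477534.2 = 189.1.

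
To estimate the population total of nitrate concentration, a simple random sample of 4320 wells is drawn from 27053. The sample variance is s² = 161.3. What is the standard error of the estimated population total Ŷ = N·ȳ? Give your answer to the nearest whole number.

4792

Var(Ŷ) = N²·Var(ȳ) = N²·(1 − n/N)·s²/n.
f = 4320/27053 = 0.15968654; Var(ȳ) = 0.84031346·161.3/4320 = 0.031375593.
Var(Ŷ) = 27053² · 0.031375593 = 2.2962692 × 10^7.
SE(Ŷ) = √(2.2962692 × 10^7) = 4792.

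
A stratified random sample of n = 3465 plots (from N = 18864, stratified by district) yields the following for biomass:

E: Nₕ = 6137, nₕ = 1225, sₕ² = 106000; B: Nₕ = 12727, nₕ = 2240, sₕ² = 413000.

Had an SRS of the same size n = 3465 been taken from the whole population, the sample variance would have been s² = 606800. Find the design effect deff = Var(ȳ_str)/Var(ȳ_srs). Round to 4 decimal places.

0.5350

Var(ȳ_str) = Σ Wₕ²(1−fₕ)sₕ²/nₕ with Wₕ = Nₕ/18864:
  E: (6137/18864)²·(1−1225/6137)·106000/1225 = 7.3302145
  B: (12727/18864)²·(1−2240/12727)·413000/2240 = 69.153119
  → Var(ȳ_str) = 76.483334.
Var(ȳ_srs) = (1 − 3465/18864)·606800/3465 = 142.95556.
deff = 76.483334 / 142.95556 = 0.5350.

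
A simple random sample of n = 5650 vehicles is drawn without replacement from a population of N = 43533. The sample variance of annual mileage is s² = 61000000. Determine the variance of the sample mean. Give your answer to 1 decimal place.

Under SRS without replacement, Var(ȳ) = (1 − f)·s²/n with f = n/N = 5650/43533 = 0.12978660.
Var(ȳ) = (1 − 0.12978660)·61000000/5650 = 0.87021340·10796.46 = 9395.2243.

9395.2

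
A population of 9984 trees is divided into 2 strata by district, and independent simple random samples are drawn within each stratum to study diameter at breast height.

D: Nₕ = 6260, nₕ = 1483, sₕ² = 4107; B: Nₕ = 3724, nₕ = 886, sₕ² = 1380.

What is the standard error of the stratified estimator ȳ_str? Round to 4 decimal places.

0.9980

Var(ȳ_str) = Σₕ Wₕ²(1 − fₕ)sₕ²/nₕ with Wₕ = Nₕ/N, N = 9984.
D: Wₕ = 0.62700321; term = 0.62700321²·(1 − 0.23690096)·4107/1483 = 0.83081434.
B: Wₕ = 0.37299679; term = 0.37299679²·(1 − 0.23791622)·1380/886 = 0.16514228.
Sum = 0.99595662.
SE = √(0.99595662) = 0.9980.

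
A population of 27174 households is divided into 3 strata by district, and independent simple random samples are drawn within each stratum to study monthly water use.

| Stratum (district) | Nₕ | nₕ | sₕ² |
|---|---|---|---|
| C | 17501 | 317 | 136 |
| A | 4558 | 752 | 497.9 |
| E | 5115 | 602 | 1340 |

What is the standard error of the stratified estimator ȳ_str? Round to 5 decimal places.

0.50977

Var(ȳ_str) = Σₕ Wₕ²(1 − fₕ)sₕ²/nₕ with Wₕ = Nₕ/N, N = 27174.
C: Wₕ = 0.64403474; term = 0.64403474²·(1 − 0.01811325)·136/317 = 0.17472684.
A: Wₕ = 0.16773386; term = 0.16773386²·(1 − 0.16498464)·497.9/752 = 0.01555465.
E: Wₕ = 0.18823140; term = 0.18823140²·(1 − 0.11769306)·1340/602 = 0.06958444.
Sum = 0.25986593.
SE = √(0.25986593) = 0.50977.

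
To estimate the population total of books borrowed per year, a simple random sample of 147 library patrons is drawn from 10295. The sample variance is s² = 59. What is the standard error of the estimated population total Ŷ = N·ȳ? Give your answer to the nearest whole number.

Var(Ŷ) = N²·Var(ȳ) = N²·(1 − n/N)·s²/n.
f = 147/10295 = 0.01427878; Var(ȳ) = 0.98572122·59/147 = 0.39562961.
Var(Ŷ) = 10295² · 0.39562961 = 4.1931605 × 10^7.
SE(Ŷ) = √(4.1931605 × 10^7) = 6475.

6475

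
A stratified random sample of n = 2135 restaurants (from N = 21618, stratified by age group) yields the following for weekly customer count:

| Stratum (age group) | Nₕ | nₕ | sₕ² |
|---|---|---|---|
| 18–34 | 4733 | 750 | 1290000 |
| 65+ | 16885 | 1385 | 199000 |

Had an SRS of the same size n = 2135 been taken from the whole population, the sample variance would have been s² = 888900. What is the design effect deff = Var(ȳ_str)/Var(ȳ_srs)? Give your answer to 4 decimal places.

0.3993

Var(ȳ_str) = Σ Wₕ²(1−fₕ)sₕ²/nₕ with Wₕ = Nₕ/21618:
  18–34: (4733/21618)²·(1−750/4733)·1290000/750 = 69.381588
  65+: (16885/21618)²·(1−1385/16885)·199000/1385 = 80.464634
  → Var(ȳ_str) = 149.84622.
Var(ȳ_srs) = (1 − 2135/21618)·888900/2135 = 375.22809.
deff = 149.84622 / 375.22809 = 0.3993.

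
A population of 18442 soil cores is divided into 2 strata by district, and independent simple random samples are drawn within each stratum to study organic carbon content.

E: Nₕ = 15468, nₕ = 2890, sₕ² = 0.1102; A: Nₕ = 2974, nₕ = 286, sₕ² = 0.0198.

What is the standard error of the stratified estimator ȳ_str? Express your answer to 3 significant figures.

Var(ȳ_str) = Σₕ Wₕ²(1 − fₕ)sₕ²/nₕ with Wₕ = Nₕ/N, N = 18442.
E: Wₕ = 0.83873766; term = 0.83873766²·(1 − 0.18683734)·0.1102/2890 = 2.1812903 × 10^-5.
A: Wₕ = 0.16126234; term = 0.16126234²·(1 − 0.09616678)·0.0198/286 = 1.6272465 × 10^-6.
Sum = 2.344015 × 10^-5.
SE = √(2.344015 × 10^-5) = 0.00484.

0.00484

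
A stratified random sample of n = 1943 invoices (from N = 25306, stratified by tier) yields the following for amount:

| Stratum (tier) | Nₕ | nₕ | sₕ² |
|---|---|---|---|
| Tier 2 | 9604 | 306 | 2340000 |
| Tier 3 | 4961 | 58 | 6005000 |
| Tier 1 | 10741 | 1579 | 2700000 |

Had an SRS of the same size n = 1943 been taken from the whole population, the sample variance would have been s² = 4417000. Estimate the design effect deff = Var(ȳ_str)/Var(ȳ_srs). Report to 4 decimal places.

2.5070

Var(ȳ_str) = Σ Wₕ²(1−fₕ)sₕ²/nₕ with Wₕ = Nₕ/25306:
  Tier 2: (9604/25306)²·(1−306/9604)·2340000/306 = 1066.3238
  Tier 3: (4961/25306)²·(1−58/4961)·6005000/58 = 3932.5036
  Tier 1: (10741/25306)²·(1−1579/10741)·2700000/1579 = 262.76628
  → Var(ȳ_str) = 5261.5937.
Var(ȳ_srs) = (1 − 1943/25306)·4417000/1943 = 2098.7451.
deff = 5261.5937 / 2098.7451 = 2.5070.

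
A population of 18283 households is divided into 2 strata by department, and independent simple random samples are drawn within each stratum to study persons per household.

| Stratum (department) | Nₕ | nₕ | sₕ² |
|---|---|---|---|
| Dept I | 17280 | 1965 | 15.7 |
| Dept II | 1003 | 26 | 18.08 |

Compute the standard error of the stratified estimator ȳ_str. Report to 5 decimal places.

Var(ȳ_str) = Σₕ Wₕ²(1 − fₕ)sₕ²/nₕ with Wₕ = Nₕ/N, N = 18283.
Dept I: Wₕ = 0.94514029; term = 0.94514029²·(1 − 0.11371528)·15.7/1965 = 0.0063256174.
Dept II: Wₕ = 0.05485971; term = 0.05485971²·(1 − 0.02592223)·18.08/26 = 0.0020385701.
Sum = 0.0083641875.
SE = √(0.0083641875) = 0.09146.

0.09146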